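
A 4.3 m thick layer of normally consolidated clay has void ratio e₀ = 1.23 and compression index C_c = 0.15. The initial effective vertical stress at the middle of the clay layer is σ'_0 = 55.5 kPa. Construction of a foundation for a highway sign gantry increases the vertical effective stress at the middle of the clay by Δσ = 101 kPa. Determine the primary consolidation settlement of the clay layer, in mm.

S_c ≈ 130 mm

Final effective stress: σ'_f = σ'_0 + Δσ = 55.5 + 101 = 156.5 kPa.
Normally consolidated clay, so the full stress increment lies on the virgin compression line:
S_c = C_c·H/(1+e₀)·log₁₀(σ'_f/σ'_0) = 0.15×4.3/(1+1.23)×log₁₀(156.5/55.5)
    = 0.28924 × 0.45022 = 0.1302 m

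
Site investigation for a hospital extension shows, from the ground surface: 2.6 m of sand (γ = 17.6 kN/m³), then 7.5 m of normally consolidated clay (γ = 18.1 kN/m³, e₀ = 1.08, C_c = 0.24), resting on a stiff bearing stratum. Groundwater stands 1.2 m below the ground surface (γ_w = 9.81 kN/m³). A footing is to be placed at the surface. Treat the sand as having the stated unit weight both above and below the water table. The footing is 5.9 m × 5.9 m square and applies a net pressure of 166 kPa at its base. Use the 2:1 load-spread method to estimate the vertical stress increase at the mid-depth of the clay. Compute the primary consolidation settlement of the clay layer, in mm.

S_c ≈ 179 mm

Mid-depth of clay below the ground surface: z = 2.6 + 7.5/2 = 6.35 m.
Total vertical stress at mid-clay: σ_v = 17.6×2.6 + 18.1×3.75 = 113.64 kPa.
Pore pressure: u = 9.81×(6.35 − 1.2) = 50.522 kPa.
Initial effective stress: σ'_0 = σ_v − u = 113.64 − 50.522 = 63.118 kPa.
Stress increase at mid-clay by the 2:1 spreading method:
Δσ = qBL/((B+z)(L+z)) = 166×5.9×5.9/((5.9+6.35)(5.9+6.35)) = 38.507 kPa
Final effective stress: σ'_f = σ'_0 + Δσ = 63.118 + 38.507 = 101.62 kPa.
Normally consolidated clay, so the full stress increment lies on the virgin compression line:
S_c = C_c·H/(1+e₀)·log₁₀(σ'_f/σ'_0) = 0.24×7.5/(1+1.08)×log₁₀(101.62/63.118)
    = 0.86538 × 0.20683 = 0.179 m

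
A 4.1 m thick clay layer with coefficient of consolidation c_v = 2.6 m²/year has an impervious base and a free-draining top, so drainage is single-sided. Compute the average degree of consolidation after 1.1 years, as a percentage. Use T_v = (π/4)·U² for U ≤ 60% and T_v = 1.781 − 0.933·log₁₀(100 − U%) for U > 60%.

U ≈ 46.5 %

Drainage path length: H_d = H = 4.1 m (single drainage).
T_v = c_v·t/H_d² = 2.6×1.1/4.1² = 0.17014.
T_v = 0.17014 corresponds to the U ≤ 60% branch:
U = √(4T_v/π) = 0.4654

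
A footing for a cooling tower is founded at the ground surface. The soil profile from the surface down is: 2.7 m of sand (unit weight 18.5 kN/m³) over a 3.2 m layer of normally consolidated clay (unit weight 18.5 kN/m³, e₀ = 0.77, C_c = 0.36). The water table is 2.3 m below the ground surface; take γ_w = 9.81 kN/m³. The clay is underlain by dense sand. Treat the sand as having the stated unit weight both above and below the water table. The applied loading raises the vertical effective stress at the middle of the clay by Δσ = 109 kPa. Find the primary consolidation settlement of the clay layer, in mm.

Mid-depth of clay below the ground surface: z = 2.7 + 3.2/2 = 4.3 m.
Total vertical stress at mid-clay: σ_v = 18.5×2.7 + 18.5×1.6 = 79.55 kPa.
Pore pressure: u = 9.81×(4.3 − 2.3) = 19.62 kPa.
Initial effective stress: σ'_0 = σ_v − u = 79.55 − 19.62 = 59.93 kPa.
Final effective stress: σ'_f = σ'_0 + Δσ = 59.93 + 109 = 168.93 kPa.
Normally consolidated clay, so the full stress increment lies on the virgin compression line:
S_c = C_c·H/(1+e₀)·log₁₀(σ'_f/σ'_0) = 0.36×3.2/(1+0.77)×log₁₀(168.93/59.93)
    = 0.65085 × 0.45006 = 0.2929 m

S_c ≈ 293 mm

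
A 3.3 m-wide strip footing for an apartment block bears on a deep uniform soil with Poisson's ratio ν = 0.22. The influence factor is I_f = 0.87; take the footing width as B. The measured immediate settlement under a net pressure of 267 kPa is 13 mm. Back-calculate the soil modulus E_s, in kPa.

S_e = q·B·(1−ν²)/E_s · I_f  ⇒  E_s = q·B·(1−ν²)·I_f / S_e.
E_s = 267 × 3.3 × 0.9516 × 0.87 / 0.013 = 56110 kPa

E_s ≈ 56100 kPa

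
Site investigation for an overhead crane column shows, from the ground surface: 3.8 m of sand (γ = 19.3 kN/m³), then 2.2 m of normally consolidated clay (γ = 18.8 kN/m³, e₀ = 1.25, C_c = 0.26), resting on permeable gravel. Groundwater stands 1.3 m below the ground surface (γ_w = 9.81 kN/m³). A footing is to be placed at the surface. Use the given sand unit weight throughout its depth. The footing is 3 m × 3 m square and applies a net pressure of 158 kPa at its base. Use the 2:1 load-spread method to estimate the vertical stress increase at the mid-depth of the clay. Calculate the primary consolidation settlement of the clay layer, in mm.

Mid-depth of clay below the ground surface: z = 3.8 + 2.2/2 = 4.9 m.
Total vertical stress at mid-clay: σ_v = 19.3×3.8 + 18.8×1.1 = 94.02 kPa.
Pore pressure: u = 9.81×(4.9 − 1.3) = 35.316 kPa.
Initial effective stress: σ'_0 = σ_v − u = 94.02 − 35.316 = 58.704 kPa.
Stress increase at mid-clay by the 2:1 spreading method:
Δσ = qBL/((B+z)(L+z)) = 158×3×3/((3+4.9)(3+4.9)) = 22.785 kPa
Final effective stress: σ'_f = σ'_0 + Δσ = 58.704 + 22.785 = 81.489 kPa.
Normally consolidated clay, so the full stress increment lies on the virgin compression line:
S_c = C_c·H/(1+e₀)·log₁₀(σ'_f/σ'_0) = 0.26×2.2/(1+1.25)×log₁₀(81.489/58.704)
    = 0.25422 × 0.14243 = 0.03621 m

S_c ≈ 36.2 mm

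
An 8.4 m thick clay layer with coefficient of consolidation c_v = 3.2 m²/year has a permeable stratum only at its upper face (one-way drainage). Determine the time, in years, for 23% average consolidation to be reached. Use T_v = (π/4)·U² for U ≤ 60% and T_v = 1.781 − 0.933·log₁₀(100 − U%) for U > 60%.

Drainage path length: H_d = H = 8.4 m (single drainage).
U ≤ 60%: T_v = (π/4)·U² = (π/4)×0.23² = 0.041548.
t = T_v·H_d²/c_v = 0.041548×8.4²/3.2 = 0.9161 years.

t ≈ 0.916 years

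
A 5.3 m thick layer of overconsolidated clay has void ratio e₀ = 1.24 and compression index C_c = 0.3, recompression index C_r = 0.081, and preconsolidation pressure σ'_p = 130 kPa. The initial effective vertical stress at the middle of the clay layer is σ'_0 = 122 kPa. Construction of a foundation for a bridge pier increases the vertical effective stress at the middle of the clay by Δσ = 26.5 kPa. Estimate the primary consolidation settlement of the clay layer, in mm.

Final effective stress: σ'_f = 122 + 26.5 = 148.5 kPa.
σ'_f = 148.5 > σ'_p = 130 kPa, so the stress path crosses the preconsolidation pressure — recompression up to σ'_p, then virgin compression beyond:
S_c = H/(1+e₀)·[C_r·log₁₀(σ'_p/σ'_0) + C_c·log₁₀(σ'_f/σ'_p)]
    = 5.3/2.24 × [0.081×log₁₀(130/122) + 0.3×log₁₀(148.5/130)]
    = 2.3661 × [0.0022343 + 0.017335] = 0.0463 m

S_c ≈ 46.3 mm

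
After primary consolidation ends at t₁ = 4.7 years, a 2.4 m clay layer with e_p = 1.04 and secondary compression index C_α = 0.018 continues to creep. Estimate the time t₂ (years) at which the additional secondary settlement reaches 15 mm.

t₂ ≈ 24 years

S_s = C_α·H/(1+e_p)·log₁₀(t₂/t₁) ⇒ log₁₀(t₂/t₁) = S_s·(1+e_p)/(C_α·H).
log₁₀(t₂/t₁) = 0.015 × (1+1.04) / (0.018×2.4) = 0.7083
t₂ = t₁ × 10^0.7083 = 4.7 × 5.109 = 24.01 years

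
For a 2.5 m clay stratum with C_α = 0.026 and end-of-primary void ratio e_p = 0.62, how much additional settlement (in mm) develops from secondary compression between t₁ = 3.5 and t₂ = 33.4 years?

Secondary compression: S_s = C_α·H/(1+e_p)·log₁₀(t₂/t₁)
S_s = 0.026×2.5/(1+0.62)×log₁₀(33.4/3.5)
    = 0.04012 × 0.9797 = 0.03931 m

S_s ≈ 39.3 mm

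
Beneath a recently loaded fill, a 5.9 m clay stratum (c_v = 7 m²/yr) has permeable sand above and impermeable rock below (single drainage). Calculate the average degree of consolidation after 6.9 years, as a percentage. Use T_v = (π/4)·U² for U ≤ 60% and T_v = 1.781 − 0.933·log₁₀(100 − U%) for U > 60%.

Drainage path length: H_d = H = 5.9 m (single drainage).
T_v = c_v·t/H_d² = 7×6.9/5.9² = 1.3875.
T_v = 1.3875 corresponds to the U > 60% branch:
U = 1 − 10^((1.781 − T_v)/0.933)/100 = 0.9736

U ≈ 97.4 %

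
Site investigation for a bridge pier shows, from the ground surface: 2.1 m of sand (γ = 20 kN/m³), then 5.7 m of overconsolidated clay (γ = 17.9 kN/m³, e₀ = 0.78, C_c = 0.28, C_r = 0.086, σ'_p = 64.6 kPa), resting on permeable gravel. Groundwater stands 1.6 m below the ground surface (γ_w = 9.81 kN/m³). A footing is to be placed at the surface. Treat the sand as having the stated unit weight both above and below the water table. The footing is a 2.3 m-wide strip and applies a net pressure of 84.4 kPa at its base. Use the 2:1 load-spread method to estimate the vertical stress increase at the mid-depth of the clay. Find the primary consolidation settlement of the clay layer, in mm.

Mid-depth of clay below the ground surface: z = 2.1 + 5.7/2 = 4.95 m.
Total vertical stress at mid-clay: σ_v = 20×2.1 + 17.9×2.85 = 93.015 kPa.
Pore pressure: u = 9.81×(4.95 − 1.6) = 32.864 kPa.
Initial effective stress: σ'_0 = σ_v − u = 93.015 − 32.864 = 60.151 kPa.
Stress increase at mid-clay by the 2:1 spreading method:
Δσ = qB/(B+z) = 84.4×2.3/(2.3+4.95) = 26.775 kPa
Final effective stress: σ'_f = 60.151 + 26.775 = 86.926 kPa.
σ'_f = 86.926 > σ'_p = 64.6 kPa, so the stress path crosses the preconsolidation pressure — recompression up to σ'_p, then virgin compression beyond:
S_c = H/(1+e₀)·[C_r·log₁₀(σ'_p/σ'_0) + C_c·log₁₀(σ'_f/σ'_p)]
    = 5.7/1.78 × [0.086×log₁₀(64.6/60.151) + 0.28×log₁₀(86.926/64.6)]
    = 3.2022 × [0.0026651 + 0.036097] = 0.1241 m

S_c ≈ 124 mm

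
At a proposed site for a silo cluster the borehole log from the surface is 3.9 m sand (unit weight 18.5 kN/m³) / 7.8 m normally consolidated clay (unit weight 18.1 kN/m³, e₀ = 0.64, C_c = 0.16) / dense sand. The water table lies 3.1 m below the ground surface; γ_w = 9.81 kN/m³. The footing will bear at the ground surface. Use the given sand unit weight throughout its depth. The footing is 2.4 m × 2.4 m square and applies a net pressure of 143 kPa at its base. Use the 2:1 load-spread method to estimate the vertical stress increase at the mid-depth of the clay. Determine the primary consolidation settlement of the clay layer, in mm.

Mid-depth of clay below the ground surface: z = 3.9 + 7.8/2 = 7.8 m.
Total vertical stress at mid-clay: σ_v = 18.5×3.9 + 18.1×3.9 = 142.74 kPa.
Pore pressure: u = 9.81×(7.8 − 3.1) = 46.107 kPa.
Initial effective stress: σ'_0 = σ_v − u = 142.74 − 46.107 = 96.633 kPa.
Stress increase at mid-clay by the 2:1 spreading method:
Δσ = qBL/((B+z)(L+z)) = 143×2.4×2.4/((2.4+7.8)(2.4+7.8)) = 7.917 kPa
Final effective stress: σ'_f = σ'_0 + Δσ = 96.633 + 7.917 = 104.55 kPa.
Normally consolidated clay, so the full stress increment lies on the virgin compression line:
S_c = C_c·H/(1+e₀)·log₁₀(σ'_f/σ'_0) = 0.16×7.8/(1+0.64)×log₁₀(104.55/96.633)
    = 0.76098 × 0.034199 = 0.02602 m

S_c ≈ 26 mm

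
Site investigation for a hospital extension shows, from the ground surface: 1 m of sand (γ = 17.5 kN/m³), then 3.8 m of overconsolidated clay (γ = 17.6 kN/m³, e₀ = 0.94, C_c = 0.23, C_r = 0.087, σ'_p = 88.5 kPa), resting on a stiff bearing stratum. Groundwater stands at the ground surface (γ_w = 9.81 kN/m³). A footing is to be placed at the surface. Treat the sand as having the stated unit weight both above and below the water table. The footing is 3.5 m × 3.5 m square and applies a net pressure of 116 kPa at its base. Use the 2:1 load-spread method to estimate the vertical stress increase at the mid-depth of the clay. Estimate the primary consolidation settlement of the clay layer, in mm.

Mid-depth of clay below the ground surface: z = 1 + 3.8/2 = 2.9 m.
Total vertical stress at mid-clay: σ_v = 17.5×1 + 17.6×1.9 = 50.94 kPa.
Pore pressure: u = 9.81×(2.9 − 0) = 28.449 kPa.
Initial effective stress: σ'_0 = σ_v − u = 50.94 − 28.449 = 22.491 kPa.
Stress increase at mid-clay by the 2:1 spreading method:
Δσ = qBL/((B+z)(L+z)) = 116×3.5×3.5/((3.5+2.9)(3.5+2.9)) = 34.692 kPa
Final effective stress: σ'_f = 22.491 + 34.692 = 57.183 kPa.
σ'_f = 57.183 ≤ σ'_p = 88.5 kPa, so the clay remains overconsolidated and only the recompression index applies:
S_c = C_r·H/(1+e₀)·log₁₀(σ'_f/σ'_0) = 0.087×3.8/1.94×log₁₀(57.183/22.491)
    = 0.17042 × 0.40526 = 0.06906 m

S_c ≈ 69.1 mm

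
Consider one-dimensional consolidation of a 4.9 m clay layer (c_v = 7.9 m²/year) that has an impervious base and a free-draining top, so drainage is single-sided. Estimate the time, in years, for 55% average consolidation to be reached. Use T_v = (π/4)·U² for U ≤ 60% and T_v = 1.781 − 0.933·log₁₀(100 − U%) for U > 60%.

Drainage path length: H_d = H = 4.9 m (single drainage).
U ≤ 60%: T_v = (π/4)·U² = (π/4)×0.55² = 0.23758.
t = T_v·H_d²/c_v = 0.23758×4.9²/7.9 = 0.7221 years.

t ≈ 0.722 years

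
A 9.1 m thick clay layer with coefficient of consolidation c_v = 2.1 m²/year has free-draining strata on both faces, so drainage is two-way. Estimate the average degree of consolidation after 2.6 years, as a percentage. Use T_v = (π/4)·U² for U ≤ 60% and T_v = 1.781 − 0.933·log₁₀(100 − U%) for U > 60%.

Drainage path length: H_d = H/2 = 4.55 m (double drainage).
T_v = c_v·t/H_d² = 2.1×2.6/4.55² = 0.26374.
T_v = 0.26374 corresponds to the U ≤ 60% branch:
U = √(4T_v/π) = 0.5795

U ≈ 57.9 %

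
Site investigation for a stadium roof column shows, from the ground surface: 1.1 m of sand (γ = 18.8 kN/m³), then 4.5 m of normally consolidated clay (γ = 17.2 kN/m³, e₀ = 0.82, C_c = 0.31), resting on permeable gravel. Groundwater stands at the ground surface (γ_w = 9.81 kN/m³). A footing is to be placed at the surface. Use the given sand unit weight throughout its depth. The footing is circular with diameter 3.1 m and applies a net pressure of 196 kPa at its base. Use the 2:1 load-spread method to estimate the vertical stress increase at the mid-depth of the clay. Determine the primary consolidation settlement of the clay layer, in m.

S_c ≈ 0.332 m

Mid-depth of clay below the ground surface: z = 1.1 + 4.5/2 = 3.35 m.
Total vertical stress at mid-clay: σ_v = 18.8×1.1 + 17.2×2.25 = 59.38 kPa.
Pore pressure: u = 9.81×(3.35 − 0) = 32.864 kPa.
Initial effective stress: σ'_0 = σ_v − u = 59.38 − 32.864 = 26.516 kPa.
Stress increase at mid-clay by the 2:1 spreading method:
Δσ ≈ qD²/(D+z)² = 196×3.1²/(3.1+3.35)² = 45.275 kPa
Final effective stress: σ'_f = σ'_0 + Δσ = 26.516 + 45.275 = 71.791 kPa.
Normally consolidated clay, so the full stress increment lies on the virgin compression line:
S_c = C_c·H/(1+e₀)·log₁₀(σ'_f/σ'_0) = 0.31×4.5/(1+0.82)×log₁₀(71.791/26.516)
    = 0.76648 × 0.43256 = 0.3315 m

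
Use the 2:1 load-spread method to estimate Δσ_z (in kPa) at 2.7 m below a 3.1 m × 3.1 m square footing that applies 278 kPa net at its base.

By the 2:1 method the load spreads at 1 horizontal : 2 vertical, so at depth z the loaded area has grown by z in each plan dimension:
Δσ = qBL/((B+z)(L+z)) = 278×3.1×3.1/((3.1+2.7)(3.1+2.7)) = 79.417 kPa

Δσ_z ≈ 79.4 kPa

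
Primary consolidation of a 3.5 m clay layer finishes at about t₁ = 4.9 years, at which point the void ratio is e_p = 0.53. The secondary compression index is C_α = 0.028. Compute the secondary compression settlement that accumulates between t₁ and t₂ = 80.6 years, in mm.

S_s ≈ 77.9 mm

Secondary compression: S_s = C_α·H/(1+e_p)·log₁₀(t₂/t₁)
S_s = 0.028×3.5/(1+0.53)×log₁₀(80.6/4.9)
    = 0.06405 × 1.216 = 0.0779 m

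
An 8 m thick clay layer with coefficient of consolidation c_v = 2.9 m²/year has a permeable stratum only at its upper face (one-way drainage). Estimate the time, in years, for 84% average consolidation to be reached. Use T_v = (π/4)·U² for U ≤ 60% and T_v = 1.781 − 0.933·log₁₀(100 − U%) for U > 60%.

t ≈ 14.5 years

Drainage path length: H_d = H = 8 m (single drainage).
U > 60%: T_v = 1.781 − 0.933·log₁₀(100 − 84) = 0.65756.
t = T_v·H_d²/c_v = 0.65756×8²/2.9 = 14.51 years.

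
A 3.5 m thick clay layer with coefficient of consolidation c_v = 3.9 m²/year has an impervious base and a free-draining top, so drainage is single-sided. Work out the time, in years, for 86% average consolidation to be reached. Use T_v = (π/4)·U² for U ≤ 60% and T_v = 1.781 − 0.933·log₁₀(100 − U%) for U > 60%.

Drainage path length: H_d = H = 3.5 m (single drainage).
U > 60%: T_v = 1.781 − 0.933·log₁₀(100 − 86) = 0.71166.
t = T_v·H_d²/c_v = 0.71166×3.5²/3.9 = 2.235 years.

t ≈ 2.24 years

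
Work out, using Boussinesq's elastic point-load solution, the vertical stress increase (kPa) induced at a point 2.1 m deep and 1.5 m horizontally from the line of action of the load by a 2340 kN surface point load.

Boussinesq vertical stress below a point load on an elastic half-space:
Δσ_z = 3P/(2πz²) · [1 + (r/z)²]^(−5/2)
r/z = 1.5/2.1 = 0.71429; [1+(r/z)²]^(−5/2) = 0.35679.
Δσ_z = 3×2340/(2π×2.1²) × 0.35679 = 253.35 × 0.35679 = 90.39 kPa

Δσ_z ≈ 90.4 kPa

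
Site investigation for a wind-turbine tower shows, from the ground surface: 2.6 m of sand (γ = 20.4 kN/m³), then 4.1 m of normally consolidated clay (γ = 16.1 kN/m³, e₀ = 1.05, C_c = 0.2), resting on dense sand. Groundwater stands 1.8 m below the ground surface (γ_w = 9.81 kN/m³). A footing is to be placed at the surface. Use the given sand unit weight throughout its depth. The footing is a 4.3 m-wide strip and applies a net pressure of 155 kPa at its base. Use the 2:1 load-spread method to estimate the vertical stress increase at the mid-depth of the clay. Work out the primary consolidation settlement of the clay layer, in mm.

Mid-depth of clay below the ground surface: z = 2.6 + 4.1/2 = 4.65 m.
Total vertical stress at mid-clay: σ_v = 20.4×2.6 + 16.1×2.05 = 86.045 kPa.
Pore pressure: u = 9.81×(4.65 − 1.8) = 27.959 kPa.
Initial effective stress: σ'_0 = σ_v − u = 86.045 − 27.959 = 58.086 kPa.
Stress increase at mid-clay by the 2:1 spreading method:
Δσ = qB/(B+z) = 155×4.3/(4.3+4.65) = 74.469 kPa
Final effective stress: σ'_f = σ'_0 + Δσ = 58.086 + 74.469 = 132.56 kPa.
Normally consolidated clay, so the full stress increment lies on the virgin compression line:
S_c = C_c·H/(1+e₀)·log₁₀(σ'_f/σ'_0) = 0.2×4.1/(1+1.05)×log₁₀(132.56/58.086)
    = 0.4 × 0.35834 = 0.1433 m

S_c ≈ 143 mm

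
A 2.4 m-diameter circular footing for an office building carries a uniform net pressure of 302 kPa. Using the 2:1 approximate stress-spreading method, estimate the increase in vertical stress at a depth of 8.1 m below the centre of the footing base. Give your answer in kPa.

Δσ_z ≈ 15.8 kPa

By the 2:1 method the load spreads at 1 horizontal : 2 vertical, so at depth z the loaded area has grown by z in each plan dimension:
Δσ ≈ qD²/(D+z)² = 302×2.4²/(2.4+8.1)² = 15.778 kPa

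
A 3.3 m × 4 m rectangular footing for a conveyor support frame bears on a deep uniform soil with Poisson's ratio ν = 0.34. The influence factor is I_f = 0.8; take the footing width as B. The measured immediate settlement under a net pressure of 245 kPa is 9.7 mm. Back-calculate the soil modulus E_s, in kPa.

E_s ≈ 59000 kPa

S_e = q·B·(1−ν²)/E_s · I_f  ⇒  E_s = q·B·(1−ν²)·I_f / S_e.
E_s = 245 × 3.3 × 0.8844 × 0.8 / 0.0097 = 58970 kPa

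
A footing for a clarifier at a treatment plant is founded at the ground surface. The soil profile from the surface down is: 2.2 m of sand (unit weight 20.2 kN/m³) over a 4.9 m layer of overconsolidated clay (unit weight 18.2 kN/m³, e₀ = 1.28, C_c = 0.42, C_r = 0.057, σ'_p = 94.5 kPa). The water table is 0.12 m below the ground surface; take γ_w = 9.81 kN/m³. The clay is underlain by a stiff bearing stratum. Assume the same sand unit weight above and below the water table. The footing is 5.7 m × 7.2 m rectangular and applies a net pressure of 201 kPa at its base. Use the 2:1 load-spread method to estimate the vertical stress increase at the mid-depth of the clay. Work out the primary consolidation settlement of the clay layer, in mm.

S_c ≈ 106 mm

Mid-depth of clay below the ground surface: z = 2.2 + 4.9/2 = 4.65 m.
Total vertical stress at mid-clay: σ_v = 20.2×2.2 + 18.2×2.45 = 89.03 kPa.
Pore pressure: u = 9.81×(4.65 − 0.12) = 44.439 kPa.
Initial effective stress: σ'_0 = σ_v − u = 89.03 − 44.439 = 44.591 kPa.
Stress increase at mid-clay by the 2:1 spreading method:
Δσ = qBL/((B+z)(L+z)) = 201×5.7×7.2/((5.7+4.65)(7.2+4.65)) = 67.258 kPa
Final effective stress: σ'_f = 44.591 + 67.258 = 111.85 kPa.
σ'_f = 111.85 > σ'_p = 94.5 kPa, so the stress path crosses the preconsolidation pressure — recompression up to σ'_p, then virgin compression beyond:
S_c = H/(1+e₀)·[C_r·log₁₀(σ'_p/σ'_0) + C_c·log₁₀(σ'_f/σ'_p)]
    = 4.9/2.28 × [0.057×log₁₀(94.5/44.591) + 0.42×log₁₀(111.85/94.5)]
    = 2.1491 × [0.018593 + 0.030746] = 0.106 m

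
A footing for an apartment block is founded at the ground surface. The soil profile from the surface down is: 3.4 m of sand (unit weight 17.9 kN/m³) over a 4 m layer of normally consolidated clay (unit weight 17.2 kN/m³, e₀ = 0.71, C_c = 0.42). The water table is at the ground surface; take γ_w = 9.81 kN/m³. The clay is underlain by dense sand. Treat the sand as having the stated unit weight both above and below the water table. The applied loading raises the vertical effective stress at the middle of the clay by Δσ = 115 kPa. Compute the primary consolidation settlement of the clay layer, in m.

Mid-depth of clay below the ground surface: z = 3.4 + 4/2 = 5.4 m.
Total vertical stress at mid-clay: σ_v = 17.9×3.4 + 17.2×2 = 95.26 kPa.
Pore pressure: u = 9.81×(5.4 − 0) = 52.974 kPa.
Initial effective stress: σ'_0 = σ_v − u = 95.26 − 52.974 = 42.286 kPa.
Final effective stress: σ'_f = σ'_0 + Δσ = 42.286 + 115 = 157.29 kPa.
Normally consolidated clay, so the full stress increment lies on the virgin compression line:
S_c = C_c·H/(1+e₀)·log₁₀(σ'_f/σ'_0) = 0.42×4/(1+0.71)×log₁₀(157.29/42.286)
    = 0.98246 × 0.5705 = 0.5605 m

S_c ≈ 0.56 m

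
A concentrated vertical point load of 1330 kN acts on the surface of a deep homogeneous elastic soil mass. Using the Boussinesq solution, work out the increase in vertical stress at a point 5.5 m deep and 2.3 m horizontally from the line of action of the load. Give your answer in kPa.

Δσ_z ≈ 14 kPa

Boussinesq vertical stress below a point load on an elastic half-space:
Δσ_z = 3P/(2πz²) · [1 + (r/z)²]^(−5/2)
r/z = 2.3/5.5 = 0.41818; [1+(r/z)²]^(−5/2) = 0.66837.
Δσ_z = 3×1330/(2π×5.5²) × 0.66837 = 20.993 × 0.66837 = 14.03 kPa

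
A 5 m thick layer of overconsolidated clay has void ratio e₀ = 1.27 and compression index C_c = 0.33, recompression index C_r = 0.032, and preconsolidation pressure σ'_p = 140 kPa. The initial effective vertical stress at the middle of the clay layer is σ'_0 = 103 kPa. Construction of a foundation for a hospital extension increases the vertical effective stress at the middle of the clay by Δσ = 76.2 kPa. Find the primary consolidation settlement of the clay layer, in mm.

Final effective stress: σ'_f = 103 + 76.2 = 179.2 kPa.
σ'_f = 179.2 > σ'_p = 140 kPa, so the stress path crosses the preconsolidation pressure — recompression up to σ'_p, then virgin compression beyond:
S_c = H/(1+e₀)·[C_r·log₁₀(σ'_p/σ'_0) + C_c·log₁₀(σ'_f/σ'_p)]
    = 5/2.27 × [0.032×log₁₀(140/103) + 0.33×log₁₀(179.2/140)]
    = 2.2026 × [0.0042653 + 0.035379] = 0.08732 m

S_c ≈ 87.3 mm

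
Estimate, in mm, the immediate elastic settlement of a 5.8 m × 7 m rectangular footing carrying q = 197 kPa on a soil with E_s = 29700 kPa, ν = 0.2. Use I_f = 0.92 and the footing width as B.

S_e ≈ 34 mm

Immediate (elastic) settlement: S_e = q·B·(1−ν²)/E_s · I_f.
S_e = 197 × 5.8 × (1 − 0.2²) / 29700 × 0.92
    = 197 × 5.8 × 0.96 / 29700 × 0.92
    = 0.03398 m = 33.98 mm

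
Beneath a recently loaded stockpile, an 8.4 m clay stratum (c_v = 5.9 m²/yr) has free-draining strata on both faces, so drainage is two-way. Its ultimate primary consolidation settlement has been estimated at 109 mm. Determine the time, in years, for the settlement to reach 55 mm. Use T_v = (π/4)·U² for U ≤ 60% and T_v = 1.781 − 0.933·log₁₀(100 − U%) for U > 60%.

Drainage path length: H_d = H/2 = 4.2 m (double drainage).
U = S(t)/S_ult = 55/109 = 0.5046.
U ≤ 60%: T_v = (π/4)·U² = (π/4)×0.50459² = 0.19997.
t = T_v·H_d²/c_v = 0.19997×4.2²/5.9 = 0.5979 years.

t ≈ 0.598 years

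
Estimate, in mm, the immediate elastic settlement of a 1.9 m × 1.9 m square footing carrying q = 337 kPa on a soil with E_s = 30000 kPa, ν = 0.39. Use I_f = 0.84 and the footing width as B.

S_e ≈ 15.2 mm

Immediate (elastic) settlement: S_e = q·B·(1−ν²)/E_s · I_f.
S_e = 337 × 1.9 × (1 − 0.39²) / 30000 × 0.84
    = 337 × 1.9 × 0.8479 / 30000 × 0.84
    = 0.0152 m = 15.2 mm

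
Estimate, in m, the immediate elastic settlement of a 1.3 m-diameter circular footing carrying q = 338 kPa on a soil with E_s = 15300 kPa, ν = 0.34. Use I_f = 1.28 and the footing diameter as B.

Immediate (elastic) settlement: S_e = q·B·(1−ν²)/E_s · I_f.
S_e = 338 × 1.3 × (1 − 0.34²) / 15300 × 1.28
    = 338 × 1.3 × 0.8844 / 15300 × 1.28
    = 0.03251 m

S_e ≈ 0.0325 m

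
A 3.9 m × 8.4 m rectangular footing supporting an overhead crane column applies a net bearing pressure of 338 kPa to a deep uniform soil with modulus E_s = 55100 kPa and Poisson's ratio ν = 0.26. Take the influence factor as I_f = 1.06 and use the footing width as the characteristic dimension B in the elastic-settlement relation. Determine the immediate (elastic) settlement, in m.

Immediate (elastic) settlement: S_e = q·B·(1−ν²)/E_s · I_f.
S_e = 338 × 3.9 × (1 − 0.26²) / 55100 × 1.06
    = 338 × 3.9 × 0.9324 / 55100 × 1.06
    = 0.02364 m

S_e ≈ 0.0236 m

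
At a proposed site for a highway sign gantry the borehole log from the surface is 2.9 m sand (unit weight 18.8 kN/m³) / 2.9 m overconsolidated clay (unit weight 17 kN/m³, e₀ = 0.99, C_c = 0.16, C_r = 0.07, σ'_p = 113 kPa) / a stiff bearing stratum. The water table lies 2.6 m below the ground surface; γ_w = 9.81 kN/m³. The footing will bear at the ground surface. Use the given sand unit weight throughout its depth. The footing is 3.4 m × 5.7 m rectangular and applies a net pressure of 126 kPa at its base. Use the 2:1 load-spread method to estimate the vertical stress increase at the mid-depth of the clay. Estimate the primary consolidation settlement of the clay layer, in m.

S_c ≈ 0.0181 m

Mid-depth of clay below the ground surface: z = 2.9 + 2.9/2 = 4.35 m.
Total vertical stress at mid-clay: σ_v = 18.8×2.9 + 17×1.45 = 79.17 kPa.
Pore pressure: u = 9.81×(4.35 − 2.6) = 17.168 kPa.
Initial effective stress: σ'_0 = σ_v − u = 79.17 − 17.168 = 62.002 kPa.
Stress increase at mid-clay by the 2:1 spreading method:
Δσ = qBL/((B+z)(L+z)) = 126×3.4×5.7/((3.4+4.35)(5.7+4.35)) = 31.351 kPa
Final effective stress: σ'_f = 62.002 + 31.351 = 93.353 kPa.
σ'_f = 93.353 ≤ σ'_p = 113 kPa, so the clay remains overconsolidated and only the recompression index applies:
S_c = C_r·H/(1+e₀)·log₁₀(σ'_f/σ'_0) = 0.07×2.9/1.99×log₁₀(93.353/62.002)
    = 0.10201 × 0.17772 = 0.01813 m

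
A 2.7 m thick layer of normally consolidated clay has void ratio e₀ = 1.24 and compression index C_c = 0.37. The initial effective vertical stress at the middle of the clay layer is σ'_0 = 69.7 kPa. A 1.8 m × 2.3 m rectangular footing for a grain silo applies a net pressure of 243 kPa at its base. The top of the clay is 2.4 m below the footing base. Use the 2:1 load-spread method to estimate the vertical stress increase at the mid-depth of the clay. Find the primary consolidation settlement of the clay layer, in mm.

S_c ≈ 69.3 mm

Mid-depth of clay below the footing base: z = 2.4 + 2.7/2 = 3.75 m.
Stress increase at mid-clay by the 2:1 spreading method:
Δσ = qBL/((B+z)(L+z)) = 243×1.8×2.3/((1.8+3.75)(2.3+3.75)) = 29.961 kPa
Final effective stress: σ'_f = σ'_0 + Δσ = 69.7 + 29.961 = 99.661 kPa.
Normally consolidated clay, so the full stress increment lies on the virgin compression line:
S_c = C_c·H/(1+e₀)·log₁₀(σ'_f/σ'_0) = 0.37×2.7/(1+1.24)×log₁₀(99.661/69.7)
    = 0.44598 × 0.15529 = 0.06926 m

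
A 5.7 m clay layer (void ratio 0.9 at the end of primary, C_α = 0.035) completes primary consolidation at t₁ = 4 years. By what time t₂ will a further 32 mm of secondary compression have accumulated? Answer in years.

S_s = C_α·H/(1+e_p)·log₁₀(t₂/t₁) ⇒ log₁₀(t₂/t₁) = S_s·(1+e_p)/(C_α·H).
log₁₀(t₂/t₁) = 0.032 × (1+0.9) / (0.035×5.7) = 0.3048
t₂ = t₁ × 10^0.3048 = 4 × 2.017 = 8.069 years

t₂ ≈ 8.07 years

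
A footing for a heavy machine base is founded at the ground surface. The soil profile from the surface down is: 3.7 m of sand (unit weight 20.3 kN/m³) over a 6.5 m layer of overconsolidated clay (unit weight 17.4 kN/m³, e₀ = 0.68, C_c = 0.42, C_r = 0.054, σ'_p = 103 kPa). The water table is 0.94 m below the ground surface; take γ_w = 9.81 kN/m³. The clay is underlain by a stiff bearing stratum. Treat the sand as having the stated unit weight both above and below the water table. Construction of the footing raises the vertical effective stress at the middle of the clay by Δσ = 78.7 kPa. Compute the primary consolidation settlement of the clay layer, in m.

S_c ≈ 0.303 m

Mid-depth of clay below the ground surface: z = 3.7 + 6.5/2 = 6.95 m.
Total vertical stress at mid-clay: σ_v = 20.3×3.7 + 17.4×3.25 = 131.66 kPa.
Pore pressure: u = 9.81×(6.95 − 0.94) = 58.958 kPa.
Initial effective stress: σ'_0 = σ_v − u = 131.66 − 58.958 = 72.702 kPa.
Final effective stress: σ'_f = 72.702 + 78.7 = 151.4 kPa.
σ'_f = 151.4 > σ'_p = 103 kPa, so the stress path crosses the preconsolidation pressure — recompression up to σ'_p, then virgin compression beyond:
S_c = H/(1+e₀)·[C_r·log₁₀(σ'_p/σ'_0) + C_c·log₁₀(σ'_f/σ'_p)]
    = 6.5/1.68 × [0.054×log₁₀(103/72.702) + 0.42×log₁₀(151.4/103)]
    = 3.869 × [0.0081697 + 0.070261] = 0.3034 m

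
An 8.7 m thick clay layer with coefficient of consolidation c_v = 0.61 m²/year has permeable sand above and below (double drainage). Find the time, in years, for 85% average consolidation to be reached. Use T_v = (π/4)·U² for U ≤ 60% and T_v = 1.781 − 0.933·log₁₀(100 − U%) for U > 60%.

t ≈ 21.2 years

Drainage path length: H_d = H/2 = 4.35 m (double drainage).
U > 60%: T_v = 1.781 − 0.933·log₁₀(100 − 85) = 0.68371.
t = T_v·H_d²/c_v = 0.68371×4.35²/0.61 = 21.21 years.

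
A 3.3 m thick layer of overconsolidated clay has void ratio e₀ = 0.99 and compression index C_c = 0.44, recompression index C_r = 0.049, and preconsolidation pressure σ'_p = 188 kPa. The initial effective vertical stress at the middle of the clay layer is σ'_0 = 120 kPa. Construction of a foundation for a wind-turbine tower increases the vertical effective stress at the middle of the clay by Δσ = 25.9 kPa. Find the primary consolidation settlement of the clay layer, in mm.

Final effective stress: σ'_f = 120 + 25.9 = 145.9 kPa.
σ'_f = 145.9 ≤ σ'_p = 188 kPa, so the clay remains overconsolidated and only the recompression index applies:
S_c = C_r·H/(1+e₀)·log₁₀(σ'_f/σ'_0) = 0.049×3.3/1.99×log₁₀(145.9/120)
    = 0.081257 × 0.084874 = 0.006897 m

S_c ≈ 6.9 mm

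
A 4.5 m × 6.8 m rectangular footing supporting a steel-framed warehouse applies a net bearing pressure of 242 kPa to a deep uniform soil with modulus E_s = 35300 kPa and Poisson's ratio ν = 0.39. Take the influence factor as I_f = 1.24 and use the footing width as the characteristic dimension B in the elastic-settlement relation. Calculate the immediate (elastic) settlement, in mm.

Immediate (elastic) settlement: S_e = q·B·(1−ν²)/E_s · I_f.
S_e = 242 × 4.5 × (1 − 0.39²) / 35300 × 1.24
    = 242 × 4.5 × 0.8479 / 35300 × 1.24
    = 0.03244 m = 32.44 mm

S_e ≈ 32.4 mm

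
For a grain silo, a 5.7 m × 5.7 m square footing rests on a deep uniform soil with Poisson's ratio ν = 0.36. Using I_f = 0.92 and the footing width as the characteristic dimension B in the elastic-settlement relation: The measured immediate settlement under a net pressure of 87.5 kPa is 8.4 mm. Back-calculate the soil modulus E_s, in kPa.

S_e = q·B·(1−ν²)/E_s · I_f  ⇒  E_s = q·B·(1−ν²)·I_f / S_e.
E_s = 87.5 × 5.7 × 0.8704 × 0.92 / 0.0084 = 47550 kPa

E_s ≈ 47500 kPa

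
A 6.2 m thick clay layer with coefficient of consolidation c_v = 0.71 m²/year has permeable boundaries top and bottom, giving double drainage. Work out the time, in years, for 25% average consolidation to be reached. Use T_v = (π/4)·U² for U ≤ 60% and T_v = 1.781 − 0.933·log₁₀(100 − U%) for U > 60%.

t ≈ 0.664 years

Drainage path length: H_d = H/2 = 3.1 m (double drainage).
U ≤ 60%: T_v = (π/4)·U² = (π/4)×0.25² = 0.049087.
t = T_v·H_d²/c_v = 0.049087×3.1²/0.71 = 0.6644 years.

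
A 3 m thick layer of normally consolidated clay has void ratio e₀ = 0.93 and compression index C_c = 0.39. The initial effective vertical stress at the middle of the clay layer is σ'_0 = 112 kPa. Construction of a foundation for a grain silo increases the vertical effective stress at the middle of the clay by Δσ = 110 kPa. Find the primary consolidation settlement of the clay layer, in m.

Final effective stress: σ'_f = σ'_0 + Δσ = 112 + 110 = 222 kPa.
Normally consolidated clay, so the full stress increment lies on the virgin compression line:
S_c = C_c·H/(1+e₀)·log₁₀(σ'_f/σ'_0) = 0.39×3/(1+0.93)×log₁₀(222/112)
    = 0.60622 × 0.29713 = 0.1801 m

S_c ≈ 0.18 m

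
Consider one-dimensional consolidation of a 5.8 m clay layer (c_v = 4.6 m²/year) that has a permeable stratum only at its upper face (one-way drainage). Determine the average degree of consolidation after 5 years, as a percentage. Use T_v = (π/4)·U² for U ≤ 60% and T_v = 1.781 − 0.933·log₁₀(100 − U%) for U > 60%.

U ≈ 85 %

Drainage path length: H_d = H = 5.8 m (single drainage).
T_v = c_v·t/H_d² = 4.6×5/5.8² = 0.68371.
T_v = 0.68371 corresponds to the U > 60% branch:
U = 1 − 10^((1.781 − T_v)/0.933)/100 = 0.85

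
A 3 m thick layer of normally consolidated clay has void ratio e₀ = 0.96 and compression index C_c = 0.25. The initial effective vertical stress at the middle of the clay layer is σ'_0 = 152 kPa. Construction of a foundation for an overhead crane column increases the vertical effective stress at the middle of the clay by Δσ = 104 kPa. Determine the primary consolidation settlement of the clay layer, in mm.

Final effective stress: σ'_f = σ'_0 + Δσ = 152 + 104 = 256 kPa.
Normally consolidated clay, so the full stress increment lies on the virgin compression line:
S_c = C_c·H/(1+e₀)·log₁₀(σ'_f/σ'_0) = 0.25×3/(1+0.96)×log₁₀(256/152)
    = 0.38265 × 0.2264 = 0.08663 m

S_c ≈ 86.6 mm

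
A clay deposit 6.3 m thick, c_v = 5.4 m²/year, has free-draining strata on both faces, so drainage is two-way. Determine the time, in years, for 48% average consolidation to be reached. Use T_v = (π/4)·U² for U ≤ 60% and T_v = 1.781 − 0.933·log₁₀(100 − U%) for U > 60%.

t ≈ 0.333 years

Drainage path length: H_d = H/2 = 3.15 m (double drainage).
U ≤ 60%: T_v = (π/4)·U² = (π/4)×0.48² = 0.18096.
t = T_v·H_d²/c_v = 0.18096×3.15²/5.4 = 0.3325 years.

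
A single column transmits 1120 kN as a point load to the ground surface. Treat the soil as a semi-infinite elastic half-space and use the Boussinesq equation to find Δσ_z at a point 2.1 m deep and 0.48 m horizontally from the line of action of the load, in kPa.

Boussinesq vertical stress below a point load on an elastic half-space:
Δσ_z = 3P/(2πz²) · [1 + (r/z)²]^(−5/2)
r/z = 0.48/2.1 = 0.22857; [1+(r/z)²]^(−5/2) = 0.88046.
Δσ_z = 3×1120/(2π×2.1²) × 0.88046 = 121.26 × 0.88046 = 106.8 kPa

Δσ_z ≈ 107 kPa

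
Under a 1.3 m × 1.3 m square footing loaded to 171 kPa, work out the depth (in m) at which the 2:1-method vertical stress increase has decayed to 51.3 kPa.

z ≈ 1.07 m

2:1 spreading — at depth z the loaded area has grown by z in each plan dimension:
qB²/(B+z)² = Δσ_z ⇒ z = B(√(q/Δσ_z) − 1) = 1.3×(√(171/51.3) − 1) = 1.073 m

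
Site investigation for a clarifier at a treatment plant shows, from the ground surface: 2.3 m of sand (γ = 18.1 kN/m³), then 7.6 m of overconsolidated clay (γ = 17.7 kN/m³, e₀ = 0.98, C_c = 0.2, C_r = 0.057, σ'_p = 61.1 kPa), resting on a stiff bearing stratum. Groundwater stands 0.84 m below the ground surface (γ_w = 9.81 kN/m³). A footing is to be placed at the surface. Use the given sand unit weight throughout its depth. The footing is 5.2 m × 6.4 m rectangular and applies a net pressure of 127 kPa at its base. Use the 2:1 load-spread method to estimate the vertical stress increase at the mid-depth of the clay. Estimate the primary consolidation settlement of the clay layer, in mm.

Mid-depth of clay below the ground surface: z = 2.3 + 7.6/2 = 6.1 m.
Total vertical stress at mid-clay: σ_v = 18.1×2.3 + 17.7×3.8 = 108.89 kPa.
Pore pressure: u = 9.81×(6.1 − 0.84) = 51.601 kPa.
Initial effective stress: σ'_0 = σ_v − u = 108.89 − 51.601 = 57.289 kPa.
Stress increase at mid-clay by the 2:1 spreading method:
Δσ = qBL/((B+z)(L+z)) = 127×5.2×6.4/((5.2+6.1)(6.4+6.1)) = 29.923 kPa
Final effective stress: σ'_f = 57.289 + 29.923 = 87.212 kPa.
σ'_f = 87.212 > σ'_p = 61.1 kPa, so the stress path crosses the preconsolidation pressure — recompression up to σ'_p, then virgin compression beyond:
S_c = H/(1+e₀)·[C_r·log₁₀(σ'_p/σ'_0) + C_c·log₁₀(σ'_f/σ'_p)]
    = 7.6/1.98 × [0.057×log₁₀(61.1/57.289) + 0.2×log₁₀(87.212/61.1)]
    = 3.8384 × [0.0015943 + 0.030907] = 0.1248 m

S_c ≈ 125 mm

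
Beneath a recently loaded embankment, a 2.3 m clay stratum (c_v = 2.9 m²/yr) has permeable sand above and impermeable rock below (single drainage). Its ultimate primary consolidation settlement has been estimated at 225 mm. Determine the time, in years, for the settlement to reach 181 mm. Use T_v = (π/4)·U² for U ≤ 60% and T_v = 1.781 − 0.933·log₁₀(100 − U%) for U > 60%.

t ≈ 1.05 years

Drainage path length: H_d = H = 2.3 m (single drainage).
U = S(t)/S_ult = 181/225 = 0.8044.
U > 60%: T_v = 1.781 − 0.933·log₁₀(100 − 80.444) = 0.57624.
t = T_v·H_d²/c_v = 0.57624×2.3²/2.9 = 1.051 years.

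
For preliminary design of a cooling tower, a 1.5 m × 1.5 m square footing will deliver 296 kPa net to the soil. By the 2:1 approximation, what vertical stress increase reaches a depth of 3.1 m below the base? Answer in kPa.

Δσ_z ≈ 31.5 kPa

By the 2:1 method the load spreads at 1 horizontal : 2 vertical, so at depth z the loaded area has grown by z in each plan dimension:
Δσ = qBL/((B+z)(L+z)) = 296×1.5×1.5/((1.5+3.1)(1.5+3.1)) = 31.474 kPa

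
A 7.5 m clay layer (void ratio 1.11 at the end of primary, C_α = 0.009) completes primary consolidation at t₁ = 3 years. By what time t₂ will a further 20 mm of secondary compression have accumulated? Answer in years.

t₂ ≈ 12.7 years

S_s = C_α·H/(1+e_p)·log₁₀(t₂/t₁) ⇒ log₁₀(t₂/t₁) = S_s·(1+e_p)/(C_α·H).
log₁₀(t₂/t₁) = 0.02 × (1+1.11) / (0.009×7.5) = 0.6252
t₂ = t₁ × 10^0.6252 = 3 × 4.219 = 12.66 years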